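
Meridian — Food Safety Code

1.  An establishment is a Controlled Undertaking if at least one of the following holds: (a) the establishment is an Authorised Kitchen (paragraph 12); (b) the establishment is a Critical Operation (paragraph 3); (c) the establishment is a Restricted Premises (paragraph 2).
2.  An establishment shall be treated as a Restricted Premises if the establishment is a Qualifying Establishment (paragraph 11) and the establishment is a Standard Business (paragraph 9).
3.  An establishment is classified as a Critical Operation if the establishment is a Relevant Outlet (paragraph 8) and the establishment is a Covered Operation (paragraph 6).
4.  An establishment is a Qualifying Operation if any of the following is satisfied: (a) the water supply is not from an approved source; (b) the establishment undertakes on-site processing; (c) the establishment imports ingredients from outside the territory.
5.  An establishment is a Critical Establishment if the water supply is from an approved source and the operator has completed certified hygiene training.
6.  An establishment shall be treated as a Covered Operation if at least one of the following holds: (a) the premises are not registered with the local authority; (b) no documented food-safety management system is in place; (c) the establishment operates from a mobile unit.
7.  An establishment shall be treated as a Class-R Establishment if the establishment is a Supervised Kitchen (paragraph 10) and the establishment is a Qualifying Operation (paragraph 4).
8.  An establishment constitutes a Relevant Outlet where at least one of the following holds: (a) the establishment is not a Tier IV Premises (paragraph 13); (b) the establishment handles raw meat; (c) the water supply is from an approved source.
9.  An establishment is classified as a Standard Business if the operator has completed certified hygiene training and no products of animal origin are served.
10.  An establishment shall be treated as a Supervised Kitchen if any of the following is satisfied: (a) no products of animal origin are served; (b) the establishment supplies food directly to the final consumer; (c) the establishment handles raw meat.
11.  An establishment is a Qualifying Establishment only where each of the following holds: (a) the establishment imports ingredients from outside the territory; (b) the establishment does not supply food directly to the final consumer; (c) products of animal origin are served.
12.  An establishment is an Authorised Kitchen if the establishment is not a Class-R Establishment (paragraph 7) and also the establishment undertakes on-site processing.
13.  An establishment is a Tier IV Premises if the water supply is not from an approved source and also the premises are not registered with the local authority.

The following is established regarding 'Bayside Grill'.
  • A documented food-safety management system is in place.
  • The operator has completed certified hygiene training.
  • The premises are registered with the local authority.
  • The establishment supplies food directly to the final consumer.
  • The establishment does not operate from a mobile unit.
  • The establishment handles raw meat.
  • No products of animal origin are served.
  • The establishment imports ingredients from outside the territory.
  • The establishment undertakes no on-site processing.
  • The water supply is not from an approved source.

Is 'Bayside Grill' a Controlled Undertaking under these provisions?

No

paragraph 10 — Supervised Kitchen: [no products of animal origin are served? yes] OR [the establishment supplies food directly to the final consumer? yes] OR [the establishment handles raw meat? yes] → satisfied.
paragraph 4 — Qualifying Operation: [the water supply is not from an approved source? yes] OR [the establishment undertakes on-site processing? no] OR [the establishment imports ingredients from outside the territory? yes] → satisfied.
paragraph 7 — Class-R Establishment: [Supervised Kitchen (paragraph 10)? yes] AND [Qualifying Operation (paragraph 4)? yes] → satisfied.
paragraph 12 — Authorised Kitchen: [not a Class-R Establishment (paragraph 7)? no] AND [the establishment undertakes on-site processing? no] → not satisfied.
paragraph 13 — Tier IV Premises: [the water supply is not from an approved source? yes] AND [the premises are not registered with the local authority? no] → not satisfied.
paragraph 8 — Relevant Outlet: [not a Tier IV Premises (paragraph 13)? yes] OR [the establishment handles raw meat? yes] OR [the water supply is from an approved source? no] → satisfied.
paragraph 6 — Covered Operation: [the premises are not registered with the local authority? no] OR [no documented food-safety management system is in place? no] OR [the establishment operates from a mobile unit? no] → not satisfied.
paragraph 3 — Critical Operation: [Relevant Outlet (paragraph 8)? yes] AND [Covered Operation (paragraph 6)? no] → not satisfied.
paragraph 11 — Qualifying Establishment: [the establishment imports ingredients from outside the territory? yes] AND [the establishment does not supply food directly to the final consumer? no] AND [products of animal origin are served? no] → not satisfied.
paragraph 9 — Standard Business: [the operator has completed certified hygiene training? yes] AND [no products of animal origin are served? yes] → satisfied.
paragraph 2 — Restricted Premises: [Qualifying Establishment (paragraph 11)? no] AND [Standard Business (paragraph 9)? yes] → not satisfied.
paragraph 1 — Controlled Undertaking: [Authorised Kitchen (paragraph 12)? no] OR [Critical Operation (paragraph 3)? no] OR [Restricted Premises (paragraph 2)? no] → not satisfied.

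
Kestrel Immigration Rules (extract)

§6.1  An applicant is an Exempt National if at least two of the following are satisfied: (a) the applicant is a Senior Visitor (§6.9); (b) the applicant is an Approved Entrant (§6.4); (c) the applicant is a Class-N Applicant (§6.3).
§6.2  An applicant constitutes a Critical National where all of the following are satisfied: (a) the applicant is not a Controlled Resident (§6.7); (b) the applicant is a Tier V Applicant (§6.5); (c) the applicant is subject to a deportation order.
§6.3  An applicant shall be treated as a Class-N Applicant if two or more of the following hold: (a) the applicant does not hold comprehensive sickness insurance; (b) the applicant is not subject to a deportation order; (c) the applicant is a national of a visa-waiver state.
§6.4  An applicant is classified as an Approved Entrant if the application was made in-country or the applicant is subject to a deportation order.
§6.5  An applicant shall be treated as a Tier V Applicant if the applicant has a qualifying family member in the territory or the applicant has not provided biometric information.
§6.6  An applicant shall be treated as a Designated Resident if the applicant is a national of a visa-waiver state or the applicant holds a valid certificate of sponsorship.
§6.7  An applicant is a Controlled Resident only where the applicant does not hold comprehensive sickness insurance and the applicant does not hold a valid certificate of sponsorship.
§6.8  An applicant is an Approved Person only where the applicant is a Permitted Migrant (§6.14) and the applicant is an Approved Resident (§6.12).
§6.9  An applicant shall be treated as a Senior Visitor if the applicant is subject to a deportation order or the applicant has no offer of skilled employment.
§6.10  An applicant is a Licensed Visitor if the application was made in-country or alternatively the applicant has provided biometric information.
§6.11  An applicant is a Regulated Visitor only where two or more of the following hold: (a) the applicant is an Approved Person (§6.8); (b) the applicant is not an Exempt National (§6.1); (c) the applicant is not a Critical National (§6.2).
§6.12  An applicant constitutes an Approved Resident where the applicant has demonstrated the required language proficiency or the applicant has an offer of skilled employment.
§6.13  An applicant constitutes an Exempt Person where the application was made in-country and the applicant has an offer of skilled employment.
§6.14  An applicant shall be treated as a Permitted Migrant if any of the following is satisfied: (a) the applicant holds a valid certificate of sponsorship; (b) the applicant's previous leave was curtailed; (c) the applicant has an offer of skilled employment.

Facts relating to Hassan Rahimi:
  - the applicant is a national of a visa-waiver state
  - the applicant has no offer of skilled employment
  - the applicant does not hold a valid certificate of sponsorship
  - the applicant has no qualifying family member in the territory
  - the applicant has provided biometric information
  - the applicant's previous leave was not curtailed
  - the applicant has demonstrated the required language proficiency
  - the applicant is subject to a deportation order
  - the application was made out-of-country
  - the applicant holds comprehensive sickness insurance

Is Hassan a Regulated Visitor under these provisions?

§6.14 — Permitted Migrant: [the applicant holds a valid certificate of sponsorship? no] OR [the applicant's previous leave was curtailed? no] OR [the applicant has an offer of skilled employment? no] → not satisfied.
§6.12 — Approved Resident: [the applicant has demonstrated the required language proficiency? yes] OR [the applicant has an offer of skilled employment? no] → satisfied.
§6.8 — Approved Person: [Permitted Migrant (§6.14)? no] AND [Approved Resident (§6.12)? yes] → not satisfied.
§6.9 — Senior Visitor: [the applicant is subject to a deportation order? yes] OR [the applicant has no offer of skilled employment? yes] → satisfied.
§6.4 — Approved Entrant: [the application was made in-country? no] OR [the applicant is subject to a deportation order? yes] → satisfied.
§6.3 — Class-N Applicant: the applicant does not hold comprehensive sickness insurance? no; the applicant is not subject to a deportation order? no; the applicant is a national of a visa-waiver state? yes — 1 of 3 hold (need ≥2) → not satisfied.
§6.1 — Exempt National: Senior Visitor (§6.9)? yes; Approved Entrant (§6.4)? yes; Class-N Applicant (§6.3)? no — 2 of 3 hold (need ≥2) → satisfied.
§6.7 — Controlled Resident: [the applicant does not hold comprehensive sickness insurance? no] AND [the applicant does not hold a valid certificate of sponsorship? yes] → not satisfied.
§6.5 — Tier V Applicant: [the applicant has a qualifying family member in the territory? no] OR [the applicant has not provided biometric information? no] → not satisfied.
§6.2 — Critical National: [not a Controlled Resident (§6.7)? yes] AND [Tier V Applicant (§6.5)? no] AND [the applicant is subject to a deportation order? yes] → not satisfied.
§6.11 — Regulated Visitor: Approved Person (§6.8)? no; not an Exempt National (§6.1)? no; not a Critical National (§6.2)? yes — 1 of 3 hold (need ≥2) → not satisfied.

No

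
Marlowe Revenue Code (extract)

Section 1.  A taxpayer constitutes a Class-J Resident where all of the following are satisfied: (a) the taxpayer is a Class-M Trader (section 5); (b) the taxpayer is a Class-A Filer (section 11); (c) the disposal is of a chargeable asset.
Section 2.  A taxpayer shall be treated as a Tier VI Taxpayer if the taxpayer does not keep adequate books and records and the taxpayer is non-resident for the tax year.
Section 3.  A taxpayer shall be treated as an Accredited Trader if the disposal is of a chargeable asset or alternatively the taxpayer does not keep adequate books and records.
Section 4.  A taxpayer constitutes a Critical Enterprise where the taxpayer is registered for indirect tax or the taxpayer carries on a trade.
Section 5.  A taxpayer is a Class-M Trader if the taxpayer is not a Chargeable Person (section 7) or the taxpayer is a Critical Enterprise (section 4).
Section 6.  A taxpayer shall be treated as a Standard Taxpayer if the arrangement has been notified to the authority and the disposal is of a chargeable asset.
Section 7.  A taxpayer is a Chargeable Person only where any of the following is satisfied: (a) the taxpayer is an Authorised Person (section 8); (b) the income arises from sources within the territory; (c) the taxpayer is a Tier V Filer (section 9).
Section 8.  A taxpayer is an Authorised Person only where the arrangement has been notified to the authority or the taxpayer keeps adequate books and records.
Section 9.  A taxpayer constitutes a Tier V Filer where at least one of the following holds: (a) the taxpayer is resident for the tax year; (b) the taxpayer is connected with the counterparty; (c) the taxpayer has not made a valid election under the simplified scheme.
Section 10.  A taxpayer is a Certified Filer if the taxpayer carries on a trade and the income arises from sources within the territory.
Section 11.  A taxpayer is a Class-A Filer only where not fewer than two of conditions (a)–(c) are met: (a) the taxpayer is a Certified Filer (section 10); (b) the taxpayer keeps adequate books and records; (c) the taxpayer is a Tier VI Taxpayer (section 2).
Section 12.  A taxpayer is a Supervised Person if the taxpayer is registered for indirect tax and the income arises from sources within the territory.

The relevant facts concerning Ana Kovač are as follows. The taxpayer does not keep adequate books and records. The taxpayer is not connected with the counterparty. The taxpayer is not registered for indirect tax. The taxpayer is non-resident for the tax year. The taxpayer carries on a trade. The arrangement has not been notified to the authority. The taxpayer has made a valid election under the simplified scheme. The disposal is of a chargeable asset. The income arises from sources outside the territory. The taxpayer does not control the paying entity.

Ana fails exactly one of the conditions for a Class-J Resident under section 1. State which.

section 8 — Authorised Person: [the arrangement has been notified to the authority? no] OR [the taxpayer keeps adequate books and records? no] → not satisfied.
section 9 — Tier V Filer: [the taxpayer is resident for the tax year? no] OR [the taxpayer is connected with the counterparty? no] OR [the taxpayer has not made a valid election under the simplified scheme? no] → not satisfied.
section 7 — Chargeable Person: [Authorised Person (section 8)? no] OR [the income arises from sources within the territory? no] OR [Tier V Filer (section 9)? no] → not satisfied.
section 4 — Critical Enterprise: [the taxpayer is registered for indirect tax? no] OR [the taxpayer carries on a trade? yes] → satisfied.
section 5 — Class-M Trader: [not a Chargeable Person (section 7)? yes] OR [Critical Enterprise (section 4)? yes] → satisfied.
section 10 — Certified Filer: [the taxpayer carries on a trade? yes] AND [the income arises from sources within the territory? no] → not satisfied.
section 2 — Tier VI Taxpayer: [the taxpayer does not keep adequate books and records? yes] AND [the taxpayer is non-resident for the tax year? yes] → satisfied.
section 11 — Class-A Filer: Certified Filer (section 10)? no; the taxpayer keeps adequate books and records? no; Tier VI Taxpayer (section 2)? yes — 1 of 3 hold (need ≥2) → not satisfied.
section 1 — Class-J Resident: [Class-M Trader (section 5)? yes] AND [Class-A Filer (section 11)? no] AND [the disposal is of a chargeable asset? yes] → not satisfied.

Class-A Filer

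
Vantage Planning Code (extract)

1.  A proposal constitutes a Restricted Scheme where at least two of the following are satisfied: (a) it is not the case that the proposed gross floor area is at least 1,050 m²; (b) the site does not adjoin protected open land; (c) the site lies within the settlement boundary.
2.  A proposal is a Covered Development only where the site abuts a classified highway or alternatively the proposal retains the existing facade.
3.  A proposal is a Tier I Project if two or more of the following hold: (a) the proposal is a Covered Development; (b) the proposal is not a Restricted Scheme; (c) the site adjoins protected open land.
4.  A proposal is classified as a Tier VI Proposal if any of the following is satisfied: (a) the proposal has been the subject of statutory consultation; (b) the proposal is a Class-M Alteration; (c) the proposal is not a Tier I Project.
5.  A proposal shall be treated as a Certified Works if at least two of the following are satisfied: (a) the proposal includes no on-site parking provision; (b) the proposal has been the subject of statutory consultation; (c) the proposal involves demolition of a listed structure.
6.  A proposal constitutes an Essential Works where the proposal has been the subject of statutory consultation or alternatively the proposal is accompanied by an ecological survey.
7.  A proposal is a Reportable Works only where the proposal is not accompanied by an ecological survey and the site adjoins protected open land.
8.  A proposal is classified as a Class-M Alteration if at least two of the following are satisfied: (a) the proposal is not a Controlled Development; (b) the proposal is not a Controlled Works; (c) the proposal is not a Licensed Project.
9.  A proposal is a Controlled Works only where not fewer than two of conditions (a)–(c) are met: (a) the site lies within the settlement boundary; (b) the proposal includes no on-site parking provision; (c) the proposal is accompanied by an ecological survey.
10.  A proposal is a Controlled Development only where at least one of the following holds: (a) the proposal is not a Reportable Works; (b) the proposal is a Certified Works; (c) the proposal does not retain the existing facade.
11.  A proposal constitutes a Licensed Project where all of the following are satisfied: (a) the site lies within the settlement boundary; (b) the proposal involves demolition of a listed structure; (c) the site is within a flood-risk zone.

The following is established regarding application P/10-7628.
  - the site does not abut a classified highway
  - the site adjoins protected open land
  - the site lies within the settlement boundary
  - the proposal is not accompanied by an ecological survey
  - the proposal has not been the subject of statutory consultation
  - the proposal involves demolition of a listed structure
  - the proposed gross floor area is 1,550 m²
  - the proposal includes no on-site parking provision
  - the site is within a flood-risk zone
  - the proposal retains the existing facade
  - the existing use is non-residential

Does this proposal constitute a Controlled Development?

Yes

Under paragraph 7: the proposal is not accompanied by an ecological survey? yes; and the site adjoins protected open land? yes. So the proposal is a Reportable Works.
Under paragraph 5: the proposal includes no on-site parking provision? yes; the proposal has been the subject of statutory consultation? no; the proposal involves demolition of a listed structure? yes — 2 of 3 hold (need ≥2) → satisfied.
Under paragraph 10: not a Reportable Works (paragraph 7)? no; or Certified Works (paragraph 5)? yes; or the proposal does not retain the existing facade? no. So the proposal is a Controlled Development.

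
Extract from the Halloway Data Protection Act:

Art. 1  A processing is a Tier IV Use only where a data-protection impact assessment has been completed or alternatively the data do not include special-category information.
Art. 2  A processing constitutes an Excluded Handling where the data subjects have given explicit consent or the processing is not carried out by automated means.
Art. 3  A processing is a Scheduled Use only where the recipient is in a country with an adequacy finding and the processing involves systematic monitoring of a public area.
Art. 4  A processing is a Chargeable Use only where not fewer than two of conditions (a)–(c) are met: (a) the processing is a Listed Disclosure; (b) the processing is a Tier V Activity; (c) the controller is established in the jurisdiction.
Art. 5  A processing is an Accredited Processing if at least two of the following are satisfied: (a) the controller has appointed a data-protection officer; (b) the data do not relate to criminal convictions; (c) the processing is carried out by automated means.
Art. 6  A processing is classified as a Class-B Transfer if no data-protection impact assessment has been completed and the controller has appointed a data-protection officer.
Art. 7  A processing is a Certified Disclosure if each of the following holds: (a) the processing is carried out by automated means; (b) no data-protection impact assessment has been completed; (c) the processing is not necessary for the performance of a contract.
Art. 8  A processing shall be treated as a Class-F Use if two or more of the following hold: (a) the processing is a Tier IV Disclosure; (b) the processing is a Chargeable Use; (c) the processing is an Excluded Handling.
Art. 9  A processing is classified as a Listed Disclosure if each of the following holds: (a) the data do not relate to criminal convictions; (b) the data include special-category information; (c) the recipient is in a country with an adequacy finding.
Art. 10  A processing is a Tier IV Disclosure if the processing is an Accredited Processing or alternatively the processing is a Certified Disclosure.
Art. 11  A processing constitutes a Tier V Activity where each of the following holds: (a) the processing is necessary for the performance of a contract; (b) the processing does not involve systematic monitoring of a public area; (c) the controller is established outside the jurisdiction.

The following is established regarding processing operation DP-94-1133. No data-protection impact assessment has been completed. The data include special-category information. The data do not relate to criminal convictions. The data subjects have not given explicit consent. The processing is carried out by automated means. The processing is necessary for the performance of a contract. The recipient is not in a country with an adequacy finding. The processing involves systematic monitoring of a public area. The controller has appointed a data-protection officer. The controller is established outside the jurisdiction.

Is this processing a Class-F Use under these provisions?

No

article 5 — Accredited Processing: the controller has appointed a data-protection officer? yes; the data do not relate to criminal convictions? yes; the processing is carried out by automated means? yes — 3 of 3 hold (need ≥2) → satisfied.
article 7 — Certified Disclosure: [the processing is carried out by automated means? yes] AND [no data-protection impact assessment has been completed? yes] AND [the processing is not necessary for the performance of a contract? no] → not satisfied.
article 10 — Tier IV Disclosure: [Accredited Processing (article 5)? yes] OR [Certified Disclosure (article 7)? no] → satisfied.
article 9 — Listed Disclosure: [the data do not relate to criminal convictions? yes] AND [the data include special-category information? yes] AND [the recipient is in a country with an adequacy finding? no] → not satisfied.
article 11 — Tier V Activity: [the processing is necessary for the performance of a contract? yes] AND [the processing does not involve systematic monitoring of a public area? no] AND [the controller is established outside the jurisdiction? yes] → not satisfied.
article 4 — Chargeable Use: Listed Disclosure (article 9)? no; Tier V Activity (article 11)? no; the controller is established in the jurisdiction? no — 0 of 3 hold (need ≥2) → not satisfied.
article 2 — Excluded Handling: [the data subjects have given explicit consent? no] OR [the processing is not carried out by automated means? no] → not satisfied.
article 8 — Class-F Use: Tier IV Disclosure (article 10)? yes; Chargeable Use (article 4)? no; Excluded Handling (article 2)? no — 1 of 3 hold (need ≥2) → not satisfied.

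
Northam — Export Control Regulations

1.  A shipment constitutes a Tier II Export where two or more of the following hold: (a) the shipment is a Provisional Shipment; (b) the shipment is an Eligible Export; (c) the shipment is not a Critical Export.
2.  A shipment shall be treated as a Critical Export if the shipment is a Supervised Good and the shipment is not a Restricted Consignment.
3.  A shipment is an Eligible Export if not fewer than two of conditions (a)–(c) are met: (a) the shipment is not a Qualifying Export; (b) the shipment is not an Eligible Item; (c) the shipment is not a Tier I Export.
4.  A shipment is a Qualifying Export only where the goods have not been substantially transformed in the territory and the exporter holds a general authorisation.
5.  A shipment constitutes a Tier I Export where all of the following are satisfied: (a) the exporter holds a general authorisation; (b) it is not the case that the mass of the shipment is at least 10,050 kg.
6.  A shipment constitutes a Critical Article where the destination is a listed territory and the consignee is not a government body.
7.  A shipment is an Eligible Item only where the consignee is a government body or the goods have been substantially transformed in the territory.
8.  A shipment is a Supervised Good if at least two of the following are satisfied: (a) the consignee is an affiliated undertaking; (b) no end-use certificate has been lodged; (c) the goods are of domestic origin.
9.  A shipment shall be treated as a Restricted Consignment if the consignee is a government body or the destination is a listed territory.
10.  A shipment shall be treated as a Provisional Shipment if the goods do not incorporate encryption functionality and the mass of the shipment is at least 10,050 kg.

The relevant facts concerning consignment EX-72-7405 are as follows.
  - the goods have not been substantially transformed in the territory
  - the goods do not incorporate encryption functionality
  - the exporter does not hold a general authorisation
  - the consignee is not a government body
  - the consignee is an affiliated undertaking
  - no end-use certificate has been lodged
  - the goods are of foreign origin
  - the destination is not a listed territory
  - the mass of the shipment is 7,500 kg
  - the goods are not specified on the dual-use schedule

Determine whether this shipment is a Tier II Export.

No

paragraph 10 — Provisional Shipment: [the goods do not incorporate encryption functionality? yes] AND [mass of the shipment: 7,500 kg ≥ 10,050 kg? no] → not satisfied.
paragraph 4 — Qualifying Export: [the goods have not been substantially transformed in the territory? yes] AND [the exporter holds a general authorisation? no] → not satisfied.
paragraph 7 — Eligible Item: [the consignee is a government body? no] OR [the goods have been substantially transformed in the territory? no] → not satisfied.
paragraph 5 — Tier I Export: [the exporter holds a general authorisation? no] AND [mass of the shipment: 7,500 kg ≥ 10,050 kg? no, so negated condition yes] → not satisfied.
paragraph 3 — Eligible Export: not a Qualifying Export (paragraph 4)? yes; not an Eligible Item (paragraph 7)? yes; not a Tier I Export (paragraph 5)? yes — 3 of 3 hold (need ≥2) → satisfied.
paragraph 8 — Supervised Good: the consignee is an affiliated undertaking? yes; no end-use certificate has been lodged? yes; the goods are of domestic origin? no — 2 of 3 hold (need ≥2) → satisfied.
paragraph 9 — Restricted Consignment: [the consignee is a government body? no] OR [the destination is a listed territory? no] → not satisfied.
paragraph 2 — Critical Export: [Supervised Good (paragraph 8)? yes] AND [not a Restricted Consignment (paragraph 9)? yes] → satisfied.
paragraph 1 — Tier II Export: Provisional Shipment (paragraph 10)? no; Eligible Export (paragraph 3)? yes; not a Critical Export (paragraph 2)? no — 1 of 3 hold (need ≥2) → not satisfied.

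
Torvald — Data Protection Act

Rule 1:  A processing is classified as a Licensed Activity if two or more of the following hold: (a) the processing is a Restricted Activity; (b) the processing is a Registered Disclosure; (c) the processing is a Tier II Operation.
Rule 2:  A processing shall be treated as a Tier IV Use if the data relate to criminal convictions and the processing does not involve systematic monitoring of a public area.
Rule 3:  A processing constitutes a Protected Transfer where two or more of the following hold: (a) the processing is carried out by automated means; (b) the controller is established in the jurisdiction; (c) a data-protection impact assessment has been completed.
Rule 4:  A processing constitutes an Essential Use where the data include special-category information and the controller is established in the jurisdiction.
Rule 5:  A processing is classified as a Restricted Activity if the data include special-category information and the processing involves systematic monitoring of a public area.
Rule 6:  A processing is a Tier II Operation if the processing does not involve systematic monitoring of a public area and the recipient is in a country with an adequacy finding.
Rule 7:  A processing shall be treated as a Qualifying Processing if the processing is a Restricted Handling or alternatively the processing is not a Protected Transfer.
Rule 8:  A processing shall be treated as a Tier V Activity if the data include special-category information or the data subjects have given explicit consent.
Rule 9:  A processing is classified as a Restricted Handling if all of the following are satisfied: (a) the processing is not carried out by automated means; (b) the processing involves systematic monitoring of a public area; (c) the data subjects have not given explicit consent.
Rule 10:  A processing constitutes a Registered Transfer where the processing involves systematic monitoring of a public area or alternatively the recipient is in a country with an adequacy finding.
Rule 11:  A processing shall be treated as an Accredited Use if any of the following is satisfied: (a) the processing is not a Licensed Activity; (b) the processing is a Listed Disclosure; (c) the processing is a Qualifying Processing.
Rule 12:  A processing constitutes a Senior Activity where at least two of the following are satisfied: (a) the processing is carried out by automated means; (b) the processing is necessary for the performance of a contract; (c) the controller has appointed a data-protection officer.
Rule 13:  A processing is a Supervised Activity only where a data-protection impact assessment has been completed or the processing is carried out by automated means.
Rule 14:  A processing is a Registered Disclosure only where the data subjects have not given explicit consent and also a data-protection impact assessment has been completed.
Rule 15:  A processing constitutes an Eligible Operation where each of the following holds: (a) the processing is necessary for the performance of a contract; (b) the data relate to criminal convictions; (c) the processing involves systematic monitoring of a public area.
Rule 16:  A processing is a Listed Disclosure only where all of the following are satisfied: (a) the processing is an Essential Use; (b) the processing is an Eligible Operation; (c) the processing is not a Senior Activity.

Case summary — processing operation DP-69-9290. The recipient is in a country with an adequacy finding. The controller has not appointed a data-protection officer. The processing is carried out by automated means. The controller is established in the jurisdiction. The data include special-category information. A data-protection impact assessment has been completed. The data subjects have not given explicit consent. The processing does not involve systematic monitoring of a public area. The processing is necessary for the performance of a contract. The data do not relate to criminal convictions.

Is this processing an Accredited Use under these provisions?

rule 5 — Restricted Activity: [the data include special-category information? yes] AND [the processing involves systematic monitoring of a public area? no] → not satisfied.
rule 14 — Registered Disclosure: [the data subjects have not given explicit consent? yes] AND [a data-protection impact assessment has been completed? yes] → satisfied.
rule 6 — Tier II Operation: [the processing does not involve systematic monitoring of a public area? yes] AND [the recipient is in a country with an adequacy finding? yes] → satisfied.
rule 1 — Licensed Activity: Restricted Activity (rule 5)? no; Registered Disclosure (rule 14)? yes; Tier II Operation (rule 6)? yes — 2 of 3 hold (need ≥2) → satisfied.
rule 4 — Essential Use: [the data include special-category information? yes] AND [the controller is established in the jurisdiction? yes] → satisfied.
rule 15 — Eligible Operation: [the processing is necessary for the performance of a contract? yes] AND [the data relate to criminal convictions? no] AND [the processing involves systematic monitoring of a public area? no] → not satisfied.
rule 12 — Senior Activity: the processing is carried out by automated means? yes; the processing is necessary for the performance of a contract? yes; the controller has appointed a data-protection officer? no — 2 of 3 hold (need ≥2) → satisfied.
rule 16 — Listed Disclosure: [Essential Use (rule 4)? yes] AND [Eligible Operation (rule 15)? no] AND [not a Senior Activity (rule 12)? no] → not satisfied.
rule 9 — Restricted Handling: [the processing is not carried out by automated means? no] AND [the processing involves systematic monitoring of a public area? no] AND [the data subjects have not given explicit consent? yes] → not satisfied.
rule 3 — Protected Transfer: the processing is carried out by automated means? yes; the controller is established in the jurisdiction? yes; a data-protection impact assessment has been completed? yes — 3 of 3 hold (need ≥2) → satisfied.
rule 7 — Qualifying Processing: [Restricted Handling (rule 9)? no] OR [not a Protected Transfer (rule 3)? no] → not satisfied.
rule 11 — Accredited Use: [not a Licensed Activity (rule 1)? no] OR [Listed Disclosure (rule 16)? no] OR [Qualifying Processing (rule 7)? no] → not satisfied.

No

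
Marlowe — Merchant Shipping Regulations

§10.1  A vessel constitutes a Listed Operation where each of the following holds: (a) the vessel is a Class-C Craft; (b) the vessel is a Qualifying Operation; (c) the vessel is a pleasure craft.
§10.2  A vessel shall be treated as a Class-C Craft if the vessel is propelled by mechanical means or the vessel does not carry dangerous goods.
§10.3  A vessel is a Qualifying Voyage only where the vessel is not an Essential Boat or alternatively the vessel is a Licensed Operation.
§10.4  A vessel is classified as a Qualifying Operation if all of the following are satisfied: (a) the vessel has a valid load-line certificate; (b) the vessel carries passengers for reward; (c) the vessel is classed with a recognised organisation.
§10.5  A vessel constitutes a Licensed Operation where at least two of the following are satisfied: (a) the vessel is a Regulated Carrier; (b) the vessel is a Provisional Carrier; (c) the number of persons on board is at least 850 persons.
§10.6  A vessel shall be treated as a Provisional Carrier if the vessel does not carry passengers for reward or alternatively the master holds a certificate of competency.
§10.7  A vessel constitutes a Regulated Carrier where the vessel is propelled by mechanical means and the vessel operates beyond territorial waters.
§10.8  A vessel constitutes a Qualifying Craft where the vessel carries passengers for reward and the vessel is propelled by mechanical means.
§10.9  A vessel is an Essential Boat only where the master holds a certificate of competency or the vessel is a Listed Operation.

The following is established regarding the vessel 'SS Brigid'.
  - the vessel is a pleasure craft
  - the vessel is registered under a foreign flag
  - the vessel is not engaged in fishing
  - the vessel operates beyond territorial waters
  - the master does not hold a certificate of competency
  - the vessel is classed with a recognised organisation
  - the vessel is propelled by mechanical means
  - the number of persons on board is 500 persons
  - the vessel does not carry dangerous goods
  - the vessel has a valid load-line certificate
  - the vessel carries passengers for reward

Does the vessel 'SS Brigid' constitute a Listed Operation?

Under §10.2: the vessel is propelled by mechanical means? yes; or the vessel does not carry dangerous goods? yes. So the vessel is a Class-C Craft.
Under §10.4: the vessel has a valid load-line certificate? yes; and the vessel carries passengers for reward? yes; and the vessel is classed with a recognised organisation? yes. So the vessel is a Qualifying Operation.
Under §10.1: Class-C Craft (§10.2)? yes; and Qualifying Operation (§10.4)? yes; and the vessel is a pleasure craft? yes. So the vessel is a Listed Operation.

Yes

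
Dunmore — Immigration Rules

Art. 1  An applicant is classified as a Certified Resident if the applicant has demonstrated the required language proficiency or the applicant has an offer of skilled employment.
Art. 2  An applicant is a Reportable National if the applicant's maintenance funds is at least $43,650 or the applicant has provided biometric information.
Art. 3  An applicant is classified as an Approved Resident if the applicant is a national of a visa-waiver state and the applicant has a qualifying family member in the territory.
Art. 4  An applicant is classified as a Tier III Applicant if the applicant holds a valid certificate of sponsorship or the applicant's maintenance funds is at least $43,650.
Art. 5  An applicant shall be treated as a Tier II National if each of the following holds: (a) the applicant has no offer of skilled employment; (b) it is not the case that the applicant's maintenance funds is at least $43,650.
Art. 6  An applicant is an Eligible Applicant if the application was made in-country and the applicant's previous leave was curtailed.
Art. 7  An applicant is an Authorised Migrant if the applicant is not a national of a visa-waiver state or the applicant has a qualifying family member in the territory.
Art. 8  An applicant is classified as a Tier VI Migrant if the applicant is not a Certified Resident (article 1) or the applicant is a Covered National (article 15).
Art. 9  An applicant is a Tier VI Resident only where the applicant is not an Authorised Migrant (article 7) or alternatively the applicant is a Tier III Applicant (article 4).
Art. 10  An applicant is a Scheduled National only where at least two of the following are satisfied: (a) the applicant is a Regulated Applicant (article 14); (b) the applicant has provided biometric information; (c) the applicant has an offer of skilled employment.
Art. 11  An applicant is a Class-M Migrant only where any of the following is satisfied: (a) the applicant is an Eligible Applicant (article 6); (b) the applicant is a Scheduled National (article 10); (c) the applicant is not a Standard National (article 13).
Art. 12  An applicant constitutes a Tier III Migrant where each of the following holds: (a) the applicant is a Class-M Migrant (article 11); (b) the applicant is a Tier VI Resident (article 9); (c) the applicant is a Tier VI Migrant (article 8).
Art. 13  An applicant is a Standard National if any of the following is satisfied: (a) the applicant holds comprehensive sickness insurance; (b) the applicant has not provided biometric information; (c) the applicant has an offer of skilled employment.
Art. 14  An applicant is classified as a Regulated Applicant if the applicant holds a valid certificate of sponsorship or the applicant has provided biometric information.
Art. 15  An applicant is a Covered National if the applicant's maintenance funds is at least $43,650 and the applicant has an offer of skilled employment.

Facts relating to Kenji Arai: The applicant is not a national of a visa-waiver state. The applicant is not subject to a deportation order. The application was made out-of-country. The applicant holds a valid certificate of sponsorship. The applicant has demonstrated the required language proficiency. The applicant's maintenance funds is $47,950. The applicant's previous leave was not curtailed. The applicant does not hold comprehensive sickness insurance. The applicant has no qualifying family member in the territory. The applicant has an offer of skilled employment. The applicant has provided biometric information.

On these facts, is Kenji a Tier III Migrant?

article 6 — Eligible Applicant: [the application was made in-country? no] AND [the applicant's previous leave was curtailed? no] → not satisfied.
article 14 — Regulated Applicant: [the applicant holds a valid certificate of sponsorship? yes] OR [the applicant has provided biometric information? yes] → satisfied.
article 10 — Scheduled National: Regulated Applicant (article 14)? yes; the applicant has provided biometric information? yes; the applicant has an offer of skilled employment? yes — 3 of 3 hold (need ≥2) → satisfied.
article 13 — Standard National: [the applicant holds comprehensive sickness insurance? no] OR [the applicant has not provided biometric information? no] OR [the applicant has an offer of skilled employment? yes] → satisfied.
article 11 — Class-M Migrant: [Eligible Applicant (article 6)? no] OR [Scheduled National (article 10)? yes] OR [not a Standard National (article 13)? no] → satisfied.
article 7 — Authorised Migrant: [the applicant is not a national of a visa-waiver state? yes] OR [the applicant has a qualifying family member in the territory? no] → satisfied.
article 4 — Tier III Applicant: [the applicant holds a valid certificate of sponsorship? yes] OR [applicant's maintenance funds: $47,950 ≥ $43,650? yes] → satisfied.
article 9 — Tier VI Resident: [not an Authorised Migrant (article 7)? no] OR [Tier III Applicant (article 4)? yes] → satisfied.
article 1 — Certified Resident: [the applicant has demonstrated the required language proficiency? yes] OR [the applicant has an offer of skilled employment? yes] → satisfied.
article 15 — Covered National: [applicant's maintenance funds: $47,950 ≥ $43,650? yes] AND [the applicant has an offer of skilled employment? yes] → satisfied.
article 8 — Tier VI Migrant: [not a Certified Resident (article 1)? no] OR [Covered National (article 15)? yes] → satisfied.
article 12 — Tier III Migrant: [Class-M Migrant (article 11)? yes] AND [Tier VI Resident (article 9)? yes] AND [Tier VI Migrant (article 8)? yes] → satisfied.

Yes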